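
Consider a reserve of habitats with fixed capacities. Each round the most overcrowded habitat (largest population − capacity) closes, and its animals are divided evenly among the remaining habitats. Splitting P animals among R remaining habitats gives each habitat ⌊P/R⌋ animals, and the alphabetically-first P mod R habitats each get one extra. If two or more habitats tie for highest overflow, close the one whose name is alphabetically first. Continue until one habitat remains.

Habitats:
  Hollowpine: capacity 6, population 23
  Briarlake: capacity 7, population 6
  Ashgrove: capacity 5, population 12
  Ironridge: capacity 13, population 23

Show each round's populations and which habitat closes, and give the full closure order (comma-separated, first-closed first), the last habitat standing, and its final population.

Closure order: Hollowpine, Ironridge, Ashgrove
Last habitat: Briarlake with 64 animals

Round 1: Ashgrove=12 Briarlake=6 Hollowpine=23 Ironridge=23 → close Hollowpine (overflow 17)
  23÷3 = 7 each, +1 to first 2
Round 2: Ashgrove=20 Briarlake=14 Ironridge=30 → close Ironridge (overflow 17)
  30÷2 = 15 each, +1 to first 0
Round 3: Ashgrove=35 Briarlake=29 → close Ashgrove (overflow 30)
  35÷1 = 35 each, +1 to first 0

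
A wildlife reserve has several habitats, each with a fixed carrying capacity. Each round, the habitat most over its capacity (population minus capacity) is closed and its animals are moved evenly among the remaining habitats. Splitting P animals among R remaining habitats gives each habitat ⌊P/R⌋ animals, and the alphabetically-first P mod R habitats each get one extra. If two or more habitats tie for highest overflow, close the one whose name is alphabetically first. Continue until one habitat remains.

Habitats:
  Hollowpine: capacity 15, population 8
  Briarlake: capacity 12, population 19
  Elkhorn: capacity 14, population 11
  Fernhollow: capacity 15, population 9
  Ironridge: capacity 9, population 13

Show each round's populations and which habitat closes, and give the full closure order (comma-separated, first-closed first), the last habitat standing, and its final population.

Round 1: Briarlake=19 Elkhorn=11 Fernhollow=9 Hollowpine=8 Ironridge=13 → close Briarlake (overflow 7)
  19÷4 = 4 each, +1 to first 3
Round 2: Elkhorn=16 Fernhollow=14 Hollowpine=13 Ironridge=17 → close Ironridge (overflow 8)
  17÷3 = 5 each, +1 to first 2
Round 3: Elkhorn=22 Fernhollow=20 Hollowpine=18 → close Elkhorn (overflow 8)
  22÷2 = 11 each, +1 to first 0
Round 4: Fernhollow=31 Hollowpine=29 → close Fernhollow (overflow 16)
  31÷1 = 31 each, +1 to first 0

Closure order: Briarlake, Ironridge, Elkhorn, Fernhollow
Last habitat: Hollowpine with 60 animals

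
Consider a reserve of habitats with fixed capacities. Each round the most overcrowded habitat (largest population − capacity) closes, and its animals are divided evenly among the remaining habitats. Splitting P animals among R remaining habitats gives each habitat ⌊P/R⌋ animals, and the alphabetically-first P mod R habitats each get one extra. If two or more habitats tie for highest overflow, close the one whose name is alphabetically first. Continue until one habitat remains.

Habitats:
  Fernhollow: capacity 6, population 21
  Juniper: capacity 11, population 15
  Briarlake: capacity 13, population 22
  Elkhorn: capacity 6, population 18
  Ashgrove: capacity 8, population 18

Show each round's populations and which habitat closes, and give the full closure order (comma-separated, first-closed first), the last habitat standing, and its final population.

Round 1: Ashgrove=18 Briarlake=22 Elkhorn=18 Fernhollow=21 Juniper=15 → close Fernhollow (overflow 15)
  21÷4 = 5 each, +1 to first 1
Round 2: Ashgrove=24 Briarlake=27 Elkhorn=23 Juniper=20 → close Elkhorn (overflow 17)
  23÷3 = 7 each, +1 to first 2
Round 3: Ashgrove=32 Briarlake=35 Juniper=27 → close Ashgrove (overflow 24)
  32÷2 = 16 each, +1 to first 0
Round 4: Briarlake=51 Juniper=43 → close Briarlake (overflow 38)
  51÷1 = 51 each, +1 to first 0

Closure order: Fernhollow, Elkhorn, Ashgrove, Briarlake
Last habitat: Juniper with 94 animals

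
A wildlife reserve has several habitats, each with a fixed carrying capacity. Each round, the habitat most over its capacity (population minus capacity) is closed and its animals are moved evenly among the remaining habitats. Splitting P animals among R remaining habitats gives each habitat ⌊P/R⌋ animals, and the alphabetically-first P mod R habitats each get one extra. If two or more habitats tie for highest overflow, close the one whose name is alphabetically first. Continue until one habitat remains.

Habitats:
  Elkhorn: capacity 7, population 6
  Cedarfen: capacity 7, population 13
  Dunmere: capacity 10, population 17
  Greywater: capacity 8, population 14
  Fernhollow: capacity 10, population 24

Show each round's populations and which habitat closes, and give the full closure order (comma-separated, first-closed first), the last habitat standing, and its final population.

Round 1: Cedarfen=13 Dunmere=17 Elkhorn=6 Fernhollow=24 Greywater=14 → close Fernhollow (overflow 14)
  24÷4 = 6 each, +1 to first 0
Round 2: Cedarfen=19 Dunmere=23 Elkhorn=12 Greywater=20 → close Dunmere (overflow 13)
  23÷3 = 7 each, +1 to first 2
Round 3: Cedarfen=27 Elkhorn=20 Greywater=27 → close Cedarfen (overflow 20)
  27÷2 = 13 each, +1 to first 1
Round 4: Elkhorn=34 Greywater=40 → close Greywater (overflow 32)
  40÷1 = 40 each, +1 to first 0

Closure order: Fernhollow, Dunmere, Cedarfen, Greywater
Last habitat: Elkhorn with 74 animals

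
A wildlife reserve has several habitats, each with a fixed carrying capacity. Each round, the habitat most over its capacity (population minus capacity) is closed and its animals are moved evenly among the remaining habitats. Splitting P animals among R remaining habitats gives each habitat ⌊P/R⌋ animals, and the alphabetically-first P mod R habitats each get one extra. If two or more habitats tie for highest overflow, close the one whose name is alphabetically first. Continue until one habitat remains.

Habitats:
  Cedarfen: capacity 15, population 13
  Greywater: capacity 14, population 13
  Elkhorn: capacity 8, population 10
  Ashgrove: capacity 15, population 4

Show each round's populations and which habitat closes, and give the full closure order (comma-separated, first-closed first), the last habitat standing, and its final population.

Round 1: Ashgrove=4 Cedarfen=13 Elkhorn=10 Greywater=13 → close Elkhorn (overflow 2)
  10÷3 = 3 each, +1 to first 1
Round 2: Ashgrove=8 Cedarfen=16 Greywater=16 → close Greywater (overflow 2)
  16÷2 = 8 each, +1 to first 0
Round 3: Ashgrove=16 Cedarfen=24 → close Cedarfen (overflow 9)
  24÷1 = 24 each, +1 to first 0

Closure order: Elkhorn, Greywater, Cedarfen
Last habitat: Ashgrove with 40 animals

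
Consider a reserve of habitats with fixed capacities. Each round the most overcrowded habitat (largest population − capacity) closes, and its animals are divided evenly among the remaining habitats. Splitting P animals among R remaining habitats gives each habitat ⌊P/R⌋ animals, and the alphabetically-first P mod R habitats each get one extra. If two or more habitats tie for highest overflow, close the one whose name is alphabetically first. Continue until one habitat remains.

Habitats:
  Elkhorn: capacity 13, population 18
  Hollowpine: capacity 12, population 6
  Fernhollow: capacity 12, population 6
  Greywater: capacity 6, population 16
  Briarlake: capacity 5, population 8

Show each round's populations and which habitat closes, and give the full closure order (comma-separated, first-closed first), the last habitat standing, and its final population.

Closure order: Greywater, Elkhorn, Briarlake, Fernhollow
Last habitat: Hollowpine with 54 animals

Round 1: Briarlake=8 Elkhorn=18 Fernhollow=6 Greywater=16 Hollowpine=6 → close Greywater (overflow 10)
  16÷4 = 4 each, +1 to first 0
Round 2: Briarlake=12 Elkhorn=22 Fernhollow=10 Hollowpine=10 → close Elkhorn (overflow 9)
  22÷3 = 7 each, +1 to first 1
Round 3: Briarlake=20 Fernhollow=17 Hollowpine=17 → close Briarlake (overflow 15)
  20÷2 = 10 each, +1 to first 0
Round 4: Fernhollow=27 Hollowpine=27 → close Fernhollow (overflow 15)
  27÷1 = 27 each, +1 to first 0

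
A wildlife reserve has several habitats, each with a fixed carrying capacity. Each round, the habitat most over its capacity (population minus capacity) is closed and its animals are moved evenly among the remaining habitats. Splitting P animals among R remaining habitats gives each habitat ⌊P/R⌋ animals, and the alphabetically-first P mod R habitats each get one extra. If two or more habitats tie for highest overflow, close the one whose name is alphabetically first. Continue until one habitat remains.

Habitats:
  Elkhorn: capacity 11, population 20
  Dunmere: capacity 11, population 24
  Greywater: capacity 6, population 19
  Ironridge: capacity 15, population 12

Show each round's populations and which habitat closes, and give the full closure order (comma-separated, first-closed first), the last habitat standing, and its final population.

Closure order: Dunmere, Greywater, Elkhorn
Last habitat: Ironridge with 75 animals

Round 1: Dunmere=24 Elkhorn=20 Greywater=19 Ironridge=12 → close Dunmere (overflow 13)
  24÷3 = 8 each, +1 to first 0
Round 2: Elkhorn=28 Greywater=27 Ironridge=20 → close Greywater (overflow 21)
  27÷2 = 13 each, +1 to first 1
Round 3: Elkhorn=42 Ironridge=33 → close Elkhorn (overflow 31)
  42÷1 = 42 each, +1 to first 0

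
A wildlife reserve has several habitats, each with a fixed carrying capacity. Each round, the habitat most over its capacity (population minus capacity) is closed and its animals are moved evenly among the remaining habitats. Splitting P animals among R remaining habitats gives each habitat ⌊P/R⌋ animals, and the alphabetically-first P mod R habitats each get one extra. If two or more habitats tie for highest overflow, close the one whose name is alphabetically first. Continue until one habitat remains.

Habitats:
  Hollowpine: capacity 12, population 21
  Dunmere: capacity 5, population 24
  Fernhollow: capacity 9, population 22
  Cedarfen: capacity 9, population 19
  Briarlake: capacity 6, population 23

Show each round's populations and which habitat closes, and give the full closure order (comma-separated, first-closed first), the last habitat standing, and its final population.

Round 1: Briarlake=23 Cedarfen=19 Dunmere=24 Fernhollow=22 Hollowpine=21 → close Dunmere (overflow 19)
  24÷4 = 6 each, +1 to first 0
Round 2: Briarlake=29 Cedarfen=25 Fernhollow=28 Hollowpine=27 → close Briarlake (overflow 23)
  29÷3 = 9 each, +1 to first 2
Round 3: Cedarfen=35 Fernhollow=38 Hollowpine=36 → close Fernhollow (overflow 29)
  38÷2 = 19 each, +1 to first 0
Round 4: Cedarfen=54 Hollowpine=55 → close Cedarfen (overflow 45)
  54÷1 = 54 each, +1 to first 0

Closure order: Dunmere, Briarlake, Fernhollow, Cedarfen
Last habitat: Hollowpine with 109 animals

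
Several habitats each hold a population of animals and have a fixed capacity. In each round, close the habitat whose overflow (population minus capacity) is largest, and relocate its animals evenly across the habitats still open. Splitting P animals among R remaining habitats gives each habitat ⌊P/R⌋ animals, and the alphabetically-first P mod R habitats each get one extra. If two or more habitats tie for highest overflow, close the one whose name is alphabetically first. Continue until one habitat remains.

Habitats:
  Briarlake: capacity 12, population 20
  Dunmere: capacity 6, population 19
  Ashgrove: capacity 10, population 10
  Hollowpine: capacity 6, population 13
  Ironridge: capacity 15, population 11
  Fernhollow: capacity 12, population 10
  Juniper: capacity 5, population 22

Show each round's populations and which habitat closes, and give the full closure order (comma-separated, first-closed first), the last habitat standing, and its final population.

Closure order: Juniper, Dunmere, Briarlake, Hollowpine, Ashgrove, Fernhollow
Last habitat: Ironridge with 105 animals

Round 1: Ashgrove=10 Briarlake=20 Dunmere=19 Fernhollow=10 Hollowpine=13 Ironridge=11 Juniper=22 → close Juniper (overflow 17)
  22÷6 = 3 each, +1 to first 4
Round 2: Ashgrove=14 Briarlake=24 Dunmere=23 Fernhollow=14 Hollowpine=16 Ironridge=14 → close Dunmere (overflow 17)
  23÷5 = 4 each, +1 to first 3
Round 3: Ashgrove=19 Briarlake=29 Fernhollow=19 Hollowpine=20 Ironridge=18 → close Briarlake (overflow 17)
  29÷4 = 7 each, +1 to first 1
Round 4: Ashgrove=27 Fernhollow=26 Hollowpine=27 Ironridge=25 → close Hollowpine (overflow 21)
  27÷3 = 9 each, +1 to first 0
Round 5: Ashgrove=36 Fernhollow=35 Ironridge=34 → close Ashgrove (overflow 26)
  36÷2 = 18 each, +1 to first 0
Round 6: Fernhollow=53 Ironridge=52 → close Fernhollow (overflow 41)
  53÷1 = 53 each, +1 to first 0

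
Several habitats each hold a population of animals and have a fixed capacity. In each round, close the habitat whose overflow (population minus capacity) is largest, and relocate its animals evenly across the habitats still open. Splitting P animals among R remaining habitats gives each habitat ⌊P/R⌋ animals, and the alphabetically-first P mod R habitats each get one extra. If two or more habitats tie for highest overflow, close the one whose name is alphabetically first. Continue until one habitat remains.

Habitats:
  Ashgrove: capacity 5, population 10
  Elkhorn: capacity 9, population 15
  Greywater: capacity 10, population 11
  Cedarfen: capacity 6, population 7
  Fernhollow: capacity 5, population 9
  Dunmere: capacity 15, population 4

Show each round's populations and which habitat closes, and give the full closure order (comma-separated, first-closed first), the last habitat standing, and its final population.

Round 1: Ashgrove=10 Cedarfen=7 Dunmere=4 Elkhorn=15 Fernhollow=9 Greywater=11 → close Elkhorn (overflow 6)
  15÷5 = 3 each, +1 to first 0
Round 2: Ashgrove=13 Cedarfen=10 Dunmere=7 Fernhollow=12 Greywater=14 → close Ashgrove (overflow 8)
  13÷4 = 3 each, +1 to first 1
Round 3: Cedarfen=14 Dunmere=10 Fernhollow=15 Greywater=17 → close Fernhollow (overflow 10)
  15÷3 = 5 each, +1 to first 0
Round 4: Cedarfen=19 Dunmere=15 Greywater=22 → close Cedarfen (overflow 13)
  19÷2 = 9 each, +1 to first 1
Round 5: Dunmere=25 Greywater=31 → close Greywater (overflow 21)
  31÷1 = 31 each, +1 to first 0

Closure order: Elkhorn, Ashgrove, Fernhollow, Cedarfen, Greywater
Last habitat: Dunmere with 56 animals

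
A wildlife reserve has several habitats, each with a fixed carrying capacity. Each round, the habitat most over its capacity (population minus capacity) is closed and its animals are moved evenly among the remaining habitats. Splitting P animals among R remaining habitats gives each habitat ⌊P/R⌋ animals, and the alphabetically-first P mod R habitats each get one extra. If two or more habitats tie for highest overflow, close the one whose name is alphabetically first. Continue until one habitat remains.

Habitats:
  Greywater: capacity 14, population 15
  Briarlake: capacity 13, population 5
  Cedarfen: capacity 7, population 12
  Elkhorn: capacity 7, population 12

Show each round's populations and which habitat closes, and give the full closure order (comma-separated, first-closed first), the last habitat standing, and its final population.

Closure order: Cedarfen, Elkhorn, Greywater
Last habitat: Briarlake with 44 animals

Round 1: Briarlake=5 Cedarfen=12 Elkhorn=12 Greywater=15 → close Cedarfen (overflow 5)
  12÷3 = 4 each, +1 to first 0
Round 2: Briarlake=9 Elkhorn=16 Greywater=19 → close Elkhorn (overflow 9)
  16÷2 = 8 each, +1 to first 0
Round 3: Briarlake=17 Greywater=27 → close Greywater (overflow 13)
  27÷1 = 27 each, +1 to first 0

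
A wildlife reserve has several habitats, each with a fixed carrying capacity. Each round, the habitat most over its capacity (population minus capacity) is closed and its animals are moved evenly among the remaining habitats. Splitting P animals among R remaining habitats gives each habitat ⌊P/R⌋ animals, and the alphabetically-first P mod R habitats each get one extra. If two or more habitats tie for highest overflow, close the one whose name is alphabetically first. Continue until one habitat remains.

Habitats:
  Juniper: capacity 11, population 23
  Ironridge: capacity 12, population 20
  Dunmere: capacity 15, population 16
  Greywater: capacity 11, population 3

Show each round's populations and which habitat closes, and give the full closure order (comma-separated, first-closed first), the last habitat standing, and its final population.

Round 1: Dunmere=16 Greywater=3 Ironridge=20 Juniper=23 → close Juniper (overflow 12)
  23÷3 = 7 each, +1 to first 2
Round 2: Dunmere=24 Greywater=11 Ironridge=27 → close Ironridge (overflow 15)
  27÷2 = 13 each, +1 to first 1
Round 3: Dunmere=38 Greywater=24 → close Dunmere (overflow 23)
  38÷1 = 38 each, +1 to first 0

Closure order: Juniper, Ironridge, Dunmere
Last habitat: Greywater with 62 animals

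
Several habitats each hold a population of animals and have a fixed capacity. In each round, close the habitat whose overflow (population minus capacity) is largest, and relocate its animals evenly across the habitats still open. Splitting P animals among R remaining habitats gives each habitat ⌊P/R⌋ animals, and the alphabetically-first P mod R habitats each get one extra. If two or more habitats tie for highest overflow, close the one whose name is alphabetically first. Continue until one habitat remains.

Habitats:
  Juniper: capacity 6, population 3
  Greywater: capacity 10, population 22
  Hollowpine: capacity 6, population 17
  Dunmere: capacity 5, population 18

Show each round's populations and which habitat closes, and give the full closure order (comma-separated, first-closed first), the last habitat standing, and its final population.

Round 1: Dunmere=18 Greywater=22 Hollowpine=17 Juniper=3 → close Dunmere (overflow 13)
  18÷3 = 6 each, +1 to first 0
Round 2: Greywater=28 Hollowpine=23 Juniper=9 → close Greywater (overflow 18)
  28÷2 = 14 each, +1 to first 0
Round 3: Hollowpine=37 Juniper=23 → close Hollowpine (overflow 31)
  37÷1 = 37 each, +1 to first 0

Closure order: Dunmere, Greywater, Hollowpine
Last habitat: Juniper with 60 animals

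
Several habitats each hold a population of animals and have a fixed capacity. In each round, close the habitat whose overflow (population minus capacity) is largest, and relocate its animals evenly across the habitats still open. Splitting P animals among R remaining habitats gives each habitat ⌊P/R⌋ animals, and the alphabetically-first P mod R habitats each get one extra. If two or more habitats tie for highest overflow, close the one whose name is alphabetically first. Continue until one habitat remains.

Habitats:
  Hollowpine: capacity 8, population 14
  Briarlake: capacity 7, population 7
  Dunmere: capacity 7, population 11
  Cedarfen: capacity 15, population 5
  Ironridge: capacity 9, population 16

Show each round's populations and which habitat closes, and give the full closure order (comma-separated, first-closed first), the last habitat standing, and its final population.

Closure order: Ironridge, Hollowpine, Dunmere, Briarlake
Last habitat: Cedarfen with 53 animals

Round 1: Briarlake=7 Cedarfen=5 Dunmere=11 Hollowpine=14 Ironridge=16 → close Ironridge (overflow 7)
  16÷4 = 4 each, +1 to first 0
Round 2: Briarlake=11 Cedarfen=9 Dunmere=15 Hollowpine=18 → close Hollowpine (overflow 10)
  18÷3 = 6 each, +1 to first 0
Round 3: Briarlake=17 Cedarfen=15 Dunmere=21 → close Dunmere (overflow 14)
  21÷2 = 10 each, +1 to first 1
Round 4: Briarlake=28 Cedarfen=25 → close Briarlake (overflow 21)
  28÷1 = 28 each, +1 to first 0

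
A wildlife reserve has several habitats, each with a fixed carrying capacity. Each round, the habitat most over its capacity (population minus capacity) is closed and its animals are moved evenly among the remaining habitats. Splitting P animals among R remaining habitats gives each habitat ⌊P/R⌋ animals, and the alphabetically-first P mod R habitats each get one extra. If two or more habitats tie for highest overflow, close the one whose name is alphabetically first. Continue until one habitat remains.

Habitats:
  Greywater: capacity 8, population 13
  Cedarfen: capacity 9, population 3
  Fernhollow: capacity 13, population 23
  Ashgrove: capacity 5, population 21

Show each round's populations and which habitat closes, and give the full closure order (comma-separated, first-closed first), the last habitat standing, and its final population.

Round 1: Ashgrove=21 Cedarfen=3 Fernhollow=23 Greywater=13 → close Ashgrove (overflow 16)
  21÷3 = 7 each, +1 to first 0
Round 2: Cedarfen=10 Fernhollow=30 Greywater=20 → close Fernhollow (overflow 17)
  30÷2 = 15 each, +1 to first 0
Round 3: Cedarfen=25 Greywater=35 → close Greywater (overflow 27)
  35÷1 = 35 each, +1 to first 0

Closure order: Ashgrove, Fernhollow, Greywater
Last habitat: Cedarfen with 60 animals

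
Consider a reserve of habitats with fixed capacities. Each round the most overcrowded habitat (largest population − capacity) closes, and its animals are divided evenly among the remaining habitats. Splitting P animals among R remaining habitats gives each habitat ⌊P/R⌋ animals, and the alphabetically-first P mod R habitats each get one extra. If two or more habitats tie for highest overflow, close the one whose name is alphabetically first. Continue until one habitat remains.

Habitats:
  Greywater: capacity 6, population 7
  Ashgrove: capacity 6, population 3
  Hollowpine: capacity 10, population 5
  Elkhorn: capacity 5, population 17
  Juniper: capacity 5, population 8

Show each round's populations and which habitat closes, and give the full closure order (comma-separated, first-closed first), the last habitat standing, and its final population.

Round 1: Ashgrove=3 Elkhorn=17 Greywater=7 Hollowpine=5 Juniper=8 → close Elkhorn (overflow 12)
  17÷4 = 4 each, +1 to first 1
Round 2: Ashgrove=8 Greywater=11 Hollowpine=9 Juniper=12 → close Juniper (overflow 7)
  12÷3 = 4 each, +1 to first 0
Round 3: Ashgrove=12 Greywater=15 Hollowpine=13 → close Greywater (overflow 9)
  15÷2 = 7 each, +1 to first 1
Round 4: Ashgrove=20 Hollowpine=20 → close Ashgrove (overflow 14)
  20÷1 = 20 each, +1 to first 0

Closure order: Elkhorn, Juniper, Greywater, Ashgrove
Last habitat: Hollowpine with 40 animals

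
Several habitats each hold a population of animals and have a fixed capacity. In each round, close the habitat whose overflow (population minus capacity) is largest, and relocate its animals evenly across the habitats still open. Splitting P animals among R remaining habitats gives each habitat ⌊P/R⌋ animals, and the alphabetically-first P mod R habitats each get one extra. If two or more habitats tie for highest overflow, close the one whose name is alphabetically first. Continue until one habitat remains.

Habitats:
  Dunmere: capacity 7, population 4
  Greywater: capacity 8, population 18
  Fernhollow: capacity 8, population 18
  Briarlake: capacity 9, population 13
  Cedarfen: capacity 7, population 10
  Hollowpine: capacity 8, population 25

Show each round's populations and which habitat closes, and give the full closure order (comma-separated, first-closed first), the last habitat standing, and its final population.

Round 1: Briarlake=13 Cedarfen=10 Dunmere=4 Fernhollow=18 Greywater=18 Hollowpine=25 → close Hollowpine (overflow 17)
  25÷5 = 5 each, +1 to first 0
Round 2: Briarlake=18 Cedarfen=15 Dunmere=9 Fernhollow=23 Greywater=23 → close Fernhollow (overflow 15)
  23÷4 = 5 each, +1 to first 3
Round 3: Briarlake=24 Cedarfen=21 Dunmere=15 Greywater=28 → close Greywater (overflow 20)
  28÷3 = 9 each, +1 to first 1
Round 4: Briarlake=34 Cedarfen=30 Dunmere=24 → close Briarlake (overflow 25)
  34÷2 = 17 each, +1 to first 0
Round 5: Cedarfen=47 Dunmere=41 → close Cedarfen (overflow 40)
  47÷1 = 47 each, +1 to first 0

Closure order: Hollowpine, Fernhollow, Greywater, Briarlake, Cedarfen
Last habitat: Dunmere with 88 animals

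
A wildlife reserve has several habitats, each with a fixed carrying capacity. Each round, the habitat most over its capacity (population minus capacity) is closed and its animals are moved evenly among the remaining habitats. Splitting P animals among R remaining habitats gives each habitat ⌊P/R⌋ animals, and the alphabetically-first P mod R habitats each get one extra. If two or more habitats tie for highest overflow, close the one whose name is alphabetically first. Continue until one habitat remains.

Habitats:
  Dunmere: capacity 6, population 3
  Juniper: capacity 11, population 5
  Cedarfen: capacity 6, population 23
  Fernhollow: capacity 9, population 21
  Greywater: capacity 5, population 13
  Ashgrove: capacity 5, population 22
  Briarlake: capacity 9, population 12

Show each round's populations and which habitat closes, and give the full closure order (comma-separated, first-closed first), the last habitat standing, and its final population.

Round 1: Ashgrove=22 Briarlake=12 Cedarfen=23 Dunmere=3 Fernhollow=21 Greywater=13 Juniper=5 → close Ashgrove (overflow 17)
  22÷6 = 3 each, +1 to first 4
Round 2: Briarlake=16 Cedarfen=27 Dunmere=7 Fernhollow=25 Greywater=16 Juniper=8 → close Cedarfen (overflow 21)
  27÷5 = 5 each, +1 to first 2
Round 3: Briarlake=22 Dunmere=13 Fernhollow=30 Greywater=21 Juniper=13 → close Fernhollow (overflow 21)
  30÷4 = 7 each, +1 to first 2
Round 4: Briarlake=30 Dunmere=21 Greywater=28 Juniper=20 → close Greywater (overflow 23)
  28÷3 = 9 each, +1 to first 1
Round 5: Briarlake=40 Dunmere=30 Juniper=29 → close Briarlake (overflow 31)
  40÷2 = 20 each, +1 to first 0
Round 6: Dunmere=50 Juniper=49 → close Dunmere (overflow 44)
  50÷1 = 50 each, +1 to first 0

Closure order: Ashgrove, Cedarfen, Fernhollow, Greywater, Briarlake, Dunmere
Last habitat: Juniper with 99 animals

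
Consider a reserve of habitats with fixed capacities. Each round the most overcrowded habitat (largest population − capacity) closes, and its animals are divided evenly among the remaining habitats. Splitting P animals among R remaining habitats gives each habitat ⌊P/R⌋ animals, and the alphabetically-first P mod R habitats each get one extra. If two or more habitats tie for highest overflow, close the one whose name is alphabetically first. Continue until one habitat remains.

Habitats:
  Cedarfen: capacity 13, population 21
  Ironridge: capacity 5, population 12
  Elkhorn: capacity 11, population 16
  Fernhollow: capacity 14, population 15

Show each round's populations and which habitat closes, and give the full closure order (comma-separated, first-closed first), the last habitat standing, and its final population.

Round 1: Cedarfen=21 Elkhorn=16 Fernhollow=15 Ironridge=12 → close Cedarfen (overflow 8)
  21÷3 = 7 each, +1 to first 0
Round 2: Elkhorn=23 Fernhollow=22 Ironridge=19 → close Ironridge (overflow 14)
  19÷2 = 9 each, +1 to first 1
Round 3: Elkhorn=33 Fernhollow=31 → close Elkhorn (overflow 22)
  33÷1 = 33 each, +1 to first 0

Closure order: Cedarfen, Ironridge, Elkhorn
Last habitat: Fernhollow with 64 animals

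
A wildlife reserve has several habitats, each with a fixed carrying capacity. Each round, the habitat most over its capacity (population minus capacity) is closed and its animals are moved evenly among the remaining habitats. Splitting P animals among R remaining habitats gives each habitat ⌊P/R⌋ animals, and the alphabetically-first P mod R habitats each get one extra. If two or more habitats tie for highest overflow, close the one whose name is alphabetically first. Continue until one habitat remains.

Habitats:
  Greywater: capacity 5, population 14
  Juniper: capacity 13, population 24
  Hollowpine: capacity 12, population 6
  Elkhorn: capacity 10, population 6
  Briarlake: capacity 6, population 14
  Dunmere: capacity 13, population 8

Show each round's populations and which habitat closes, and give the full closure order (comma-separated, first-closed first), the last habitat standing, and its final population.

Round 1: Briarlake=14 Dunmere=8 Elkhorn=6 Greywater=14 Hollowpine=6 Juniper=24 → close Juniper (overflow 11)
  24÷5 = 4 each, +1 to first 4
Round 2: Briarlake=19 Dunmere=13 Elkhorn=11 Greywater=19 Hollowpine=10 → close Greywater (overflow 14)
  19÷4 = 4 each, +1 to first 3
Round 3: Briarlake=24 Dunmere=18 Elkhorn=16 Hollowpine=14 → close Briarlake (overflow 18)
  24÷3 = 8 each, +1 to first 0
Round 4: Dunmere=26 Elkhorn=24 Hollowpine=22 → close Elkhorn (overflow 14)
  24÷2 = 12 each, +1 to first 0
Round 5: Dunmere=38 Hollowpine=34 → close Dunmere (overflow 25)
  38÷1 = 38 each, +1 to first 0

Closure order: Juniper, Greywater, Briarlake, Elkhorn, Dunmere
Last habitat: Hollowpine with 72 animals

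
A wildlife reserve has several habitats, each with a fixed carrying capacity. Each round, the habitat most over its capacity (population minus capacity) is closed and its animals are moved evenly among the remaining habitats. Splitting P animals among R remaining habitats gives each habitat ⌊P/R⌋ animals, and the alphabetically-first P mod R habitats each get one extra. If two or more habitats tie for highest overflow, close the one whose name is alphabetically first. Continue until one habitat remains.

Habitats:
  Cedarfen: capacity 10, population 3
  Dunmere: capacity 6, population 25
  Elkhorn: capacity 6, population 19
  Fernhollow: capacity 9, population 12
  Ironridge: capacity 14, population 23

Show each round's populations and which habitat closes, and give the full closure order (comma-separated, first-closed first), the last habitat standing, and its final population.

Closure order: Dunmere, Elkhorn, Ironridge, Fernhollow
Last habitat: Cedarfen with 82 animals

Round 1: Cedarfen=3 Dunmere=25 Elkhorn=19 Fernhollow=12 Ironridge=23 → close Dunmere (overflow 19)
  25÷4 = 6 each, +1 to first 1
Round 2: Cedarfen=10 Elkhorn=25 Fernhollow=18 Ironridge=29 → close Elkhorn (overflow 19)
  25÷3 = 8 each, +1 to first 1
Round 3: Cedarfen=19 Fernhollow=26 Ironridge=37 → close Ironridge (overflow 23)
  37÷2 = 18 each, +1 to first 1
Round 4: Cedarfen=38 Fernhollow=44 → close Fernhollow (overflow 35)
  44÷1 = 44 each, +1 to first 0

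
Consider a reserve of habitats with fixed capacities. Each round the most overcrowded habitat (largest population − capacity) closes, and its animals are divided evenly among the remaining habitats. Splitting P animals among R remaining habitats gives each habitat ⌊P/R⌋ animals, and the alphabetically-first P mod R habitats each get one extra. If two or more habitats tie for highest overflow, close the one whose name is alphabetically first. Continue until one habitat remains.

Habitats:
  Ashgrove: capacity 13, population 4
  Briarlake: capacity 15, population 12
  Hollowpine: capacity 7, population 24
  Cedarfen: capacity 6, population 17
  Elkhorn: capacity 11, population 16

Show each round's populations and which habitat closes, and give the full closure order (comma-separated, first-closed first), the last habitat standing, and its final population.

Closure order: Hollowpine, Cedarfen, Elkhorn, Briarlake
Last habitat: Ashgrove with 73 animals

Round 1: Ashgrove=4 Briarlake=12 Cedarfen=17 Elkhorn=16 Hollowpine=24 → close Hollowpine (overflow 17)
  24÷4 = 6 each, +1 to first 0
Round 2: Ashgrove=10 Briarlake=18 Cedarfen=23 Elkhorn=22 → close Cedarfen (overflow 17)
  23÷3 = 7 each, +1 to first 2
Round 3: Ashgrove=18 Briarlake=26 Elkhorn=29 → close Elkhorn (overflow 18)
  29÷2 = 14 each, +1 to first 1
Round 4: Ashgrove=33 Briarlake=40 → close Briarlake (overflow 25)
  40÷1 = 40 each, +1 to first 0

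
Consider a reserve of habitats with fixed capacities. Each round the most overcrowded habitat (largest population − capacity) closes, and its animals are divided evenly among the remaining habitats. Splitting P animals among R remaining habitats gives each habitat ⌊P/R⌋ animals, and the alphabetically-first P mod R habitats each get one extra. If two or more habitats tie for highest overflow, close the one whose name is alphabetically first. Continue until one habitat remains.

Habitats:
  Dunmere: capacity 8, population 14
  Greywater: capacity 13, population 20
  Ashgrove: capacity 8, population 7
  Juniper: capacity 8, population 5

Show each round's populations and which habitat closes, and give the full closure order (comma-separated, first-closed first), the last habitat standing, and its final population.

Closure order: Greywater, Dunmere, Ashgrove
Last habitat: Juniper with 46 animals

Round 1: Ashgrove=7 Dunmere=14 Greywater=20 Juniper=5 → close Greywater (overflow 7)
  20÷3 = 6 each, +1 to first 2
Round 2: Ashgrove=14 Dunmere=21 Juniper=11 → close Dunmere (overflow 13)
  21÷2 = 10 each, +1 to first 1
Round 3: Ashgrove=25 Juniper=21 → close Ashgrove (overflow 17)
  25÷1 = 25 each, +1 to first 0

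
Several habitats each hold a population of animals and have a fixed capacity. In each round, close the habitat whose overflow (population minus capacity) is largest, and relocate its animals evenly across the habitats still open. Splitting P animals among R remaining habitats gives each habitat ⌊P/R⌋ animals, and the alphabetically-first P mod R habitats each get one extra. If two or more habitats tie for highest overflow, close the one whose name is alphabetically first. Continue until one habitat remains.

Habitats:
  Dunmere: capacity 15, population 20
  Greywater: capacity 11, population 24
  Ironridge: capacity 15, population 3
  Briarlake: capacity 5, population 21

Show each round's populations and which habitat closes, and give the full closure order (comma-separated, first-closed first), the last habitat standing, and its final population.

Round 1: Briarlake=21 Dunmere=20 Greywater=24 Ironridge=3 → close Briarlake (overflow 16)
  21÷3 = 7 each, +1 to first 0
Round 2: Dunmere=27 Greywater=31 Ironridge=10 → close Greywater (overflow 20)
  31÷2 = 15 each, +1 to first 1
Round 3: Dunmere=43 Ironridge=25 → close Dunmere (overflow 28)
  43÷1 = 43 each, +1 to first 0

Closure order: Briarlake, Greywater, Dunmere
Last habitat: Ironridge with 68 animals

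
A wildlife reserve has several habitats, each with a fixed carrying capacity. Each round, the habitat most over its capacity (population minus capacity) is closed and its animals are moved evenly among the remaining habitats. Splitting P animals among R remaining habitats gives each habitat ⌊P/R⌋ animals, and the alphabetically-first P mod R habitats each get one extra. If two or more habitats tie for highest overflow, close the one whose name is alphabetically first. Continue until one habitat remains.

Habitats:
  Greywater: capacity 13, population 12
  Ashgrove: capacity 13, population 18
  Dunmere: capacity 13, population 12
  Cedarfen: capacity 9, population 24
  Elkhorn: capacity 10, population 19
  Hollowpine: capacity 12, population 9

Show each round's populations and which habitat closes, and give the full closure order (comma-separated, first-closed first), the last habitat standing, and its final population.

Closure order: Cedarfen, Elkhorn, Ashgrove, Dunmere, Greywater
Last habitat: Hollowpine with 94 animals

Round 1: Ashgrove=18 Cedarfen=24 Dunmere=12 Elkhorn=19 Greywater=12 Hollowpine=9 → close Cedarfen (overflow 15)
  24÷5 = 4 each, +1 to first 4
Round 2: Ashgrove=23 Dunmere=17 Elkhorn=24 Greywater=17 Hollowpine=13 → close Elkhorn (overflow 14)
  24÷4 = 6 each, +1 to first 0
Round 3: Ashgrove=29 Dunmere=23 Greywater=23 Hollowpine=19 → close Ashgrove (overflow 16)
  29÷3 = 9 each, +1 to first 2
Round 4: Dunmere=33 Greywater=33 Hollowpine=28 → close Dunmere (overflow 20)
  33÷2 = 16 each, +1 to first 1
Round 5: Greywater=50 Hollowpine=44 → close Greywater (overflow 37)
  50÷1 = 50 each, +1 to first 0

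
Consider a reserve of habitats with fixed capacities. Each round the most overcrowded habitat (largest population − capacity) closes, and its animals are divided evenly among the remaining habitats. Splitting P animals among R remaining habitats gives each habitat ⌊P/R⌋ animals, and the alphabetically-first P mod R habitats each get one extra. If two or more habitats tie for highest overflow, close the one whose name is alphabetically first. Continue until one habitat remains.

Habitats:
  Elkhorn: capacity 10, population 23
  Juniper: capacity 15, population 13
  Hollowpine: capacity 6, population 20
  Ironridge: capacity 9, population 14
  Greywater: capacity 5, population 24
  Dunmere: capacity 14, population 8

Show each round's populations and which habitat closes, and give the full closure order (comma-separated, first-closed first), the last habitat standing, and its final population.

Closure order: Greywater, Hollowpine, Elkhorn, Ironridge, Juniper
Last habitat: Dunmere with 102 animals

Round 1: Dunmere=8 Elkhorn=23 Greywater=24 Hollowpine=20 Ironridge=14 Juniper=13 → close Greywater (overflow 19)
  24÷5 = 4 each, +1 to first 4
Round 2: Dunmere=13 Elkhorn=28 Hollowpine=25 Ironridge=19 Juniper=17 → close Hollowpine (overflow 19)
  25÷4 = 6 each, +1 to first 1
Round 3: Dunmere=20 Elkhorn=34 Ironridge=25 Juniper=23 → close Elkhorn (overflow 24)
  34÷3 = 11 each, +1 to first 1
Round 4: Dunmere=32 Ironridge=36 Juniper=34 → close Ironridge (overflow 27)
  36÷2 = 18 each, +1 to first 0
Round 5: Dunmere=50 Juniper=52 → close Juniper (overflow 37)
  52÷1 = 52 each, +1 to first 0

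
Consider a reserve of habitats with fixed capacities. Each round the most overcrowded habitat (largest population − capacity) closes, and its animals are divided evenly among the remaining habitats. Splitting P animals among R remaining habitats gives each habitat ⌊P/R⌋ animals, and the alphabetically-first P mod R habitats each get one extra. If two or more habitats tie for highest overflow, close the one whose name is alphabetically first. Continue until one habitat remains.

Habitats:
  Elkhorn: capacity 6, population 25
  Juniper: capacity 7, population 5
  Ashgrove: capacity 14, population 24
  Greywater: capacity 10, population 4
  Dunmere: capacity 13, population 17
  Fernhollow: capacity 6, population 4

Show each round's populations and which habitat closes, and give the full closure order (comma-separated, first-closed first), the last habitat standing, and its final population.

Closure order: Elkhorn, Ashgrove, Dunmere, Fernhollow, Juniper
Last habitat: Greywater with 79 animals

Round 1: Ashgrove=24 Dunmere=17 Elkhorn=25 Fernhollow=4 Greywater=4 Juniper=5 → close Elkhorn (overflow 19)
  25÷5 = 5 each, +1 to first 0
Round 2: Ashgrove=29 Dunmere=22 Fernhollow=9 Greywater=9 Juniper=10 → close Ashgrove (overflow 15)
  29÷4 = 7 each, +1 to first 1
Round 3: Dunmere=30 Fernhollow=16 Greywater=16 Juniper=17 → close Dunmere (overflow 17)
  30÷3 = 10 each, +1 to first 0
Round 4: Fernhollow=26 Greywater=26 Juniper=27 → close Fernhollow (overflow 20)
  26÷2 = 13 each, +1 to first 0
Round 5: Greywater=39 Juniper=40 → close Juniper (overflow 33)
  40÷1 = 40 each, +1 to first 0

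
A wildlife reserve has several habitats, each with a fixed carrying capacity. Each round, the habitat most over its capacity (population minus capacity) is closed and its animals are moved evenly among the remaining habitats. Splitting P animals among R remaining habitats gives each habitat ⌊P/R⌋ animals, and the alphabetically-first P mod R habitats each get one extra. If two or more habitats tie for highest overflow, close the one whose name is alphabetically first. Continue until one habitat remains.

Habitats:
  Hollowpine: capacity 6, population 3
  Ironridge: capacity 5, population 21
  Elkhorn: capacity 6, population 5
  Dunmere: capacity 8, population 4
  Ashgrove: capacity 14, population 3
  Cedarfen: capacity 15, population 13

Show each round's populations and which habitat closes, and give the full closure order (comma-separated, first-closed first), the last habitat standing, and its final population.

Closure order: Ironridge, Elkhorn, Cedarfen, Hollowpine, Dunmere
Last habitat: Ashgrove with 49 animals

Round 1: Ashgrove=3 Cedarfen=13 Dunmere=4 Elkhorn=5 Hollowpine=3 Ironridge=21 → close Ironridge (overflow 16)
  21÷5 = 4 each, +1 to first 1
Round 2: Ashgrove=8 Cedarfen=17 Dunmere=8 Elkhorn=9 Hollowpine=7 → close Elkhorn (overflow 3)
  9÷4 = 2 each, +1 to first 1
Round 3: Ashgrove=11 Cedarfen=19 Dunmere=10 Hollowpine=9 → close Cedarfen (overflow 4)
  19÷3 = 6 each, +1 to first 1
Round 4: Ashgrove=18 Dunmere=16 Hollowpine=15 → close Hollowpine (overflow 9)
  15÷2 = 7 each, +1 to first 1
Round 5: Ashgrove=26 Dunmere=23 → close Dunmere (overflow 15)
  23÷1 = 23 each, +1 to first 0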